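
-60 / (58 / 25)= -750 / 29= -25.86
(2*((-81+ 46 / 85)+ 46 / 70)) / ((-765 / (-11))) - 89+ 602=232460171 / 455175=510.71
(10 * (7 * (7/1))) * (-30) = -14700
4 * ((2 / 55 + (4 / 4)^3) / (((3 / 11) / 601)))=45676 / 5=9135.20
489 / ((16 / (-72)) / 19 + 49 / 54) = 501714 / 919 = 545.93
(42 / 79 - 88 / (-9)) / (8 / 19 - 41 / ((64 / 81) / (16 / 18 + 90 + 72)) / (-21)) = 31196480 / 1219232043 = 0.03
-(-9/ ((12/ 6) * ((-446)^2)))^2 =-0.00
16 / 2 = 8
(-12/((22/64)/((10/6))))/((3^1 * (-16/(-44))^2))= -440/3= -146.67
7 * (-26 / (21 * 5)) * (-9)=78 / 5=15.60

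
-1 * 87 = -87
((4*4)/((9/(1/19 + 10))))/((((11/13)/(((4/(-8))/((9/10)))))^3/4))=-3357016000/165921129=-20.23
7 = 7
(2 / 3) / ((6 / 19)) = 19 / 9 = 2.11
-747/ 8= -93.38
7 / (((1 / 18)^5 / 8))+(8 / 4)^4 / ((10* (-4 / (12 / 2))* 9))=1587237116 / 15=105815807.73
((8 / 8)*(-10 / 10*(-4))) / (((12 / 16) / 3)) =16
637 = 637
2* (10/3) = 20/3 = 6.67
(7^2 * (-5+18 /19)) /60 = -3773 /1140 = -3.31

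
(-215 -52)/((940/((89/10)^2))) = -2114907/94000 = -22.50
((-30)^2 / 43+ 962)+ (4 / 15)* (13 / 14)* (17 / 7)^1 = 31084516 / 31605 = 983.53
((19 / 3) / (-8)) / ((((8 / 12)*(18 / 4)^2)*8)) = -19 / 2592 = -0.01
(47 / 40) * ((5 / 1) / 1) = 47 / 8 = 5.88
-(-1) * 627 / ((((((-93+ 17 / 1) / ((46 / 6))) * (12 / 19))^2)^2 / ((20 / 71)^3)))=7310846125 / 801537389568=0.01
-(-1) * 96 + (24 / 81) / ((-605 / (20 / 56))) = 2195420 / 22869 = 96.00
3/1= 3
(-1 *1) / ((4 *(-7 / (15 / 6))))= 5 / 56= 0.09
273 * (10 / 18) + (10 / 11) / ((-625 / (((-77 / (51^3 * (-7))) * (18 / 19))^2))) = 1486768648535537 / 9802870210125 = 151.67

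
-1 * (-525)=525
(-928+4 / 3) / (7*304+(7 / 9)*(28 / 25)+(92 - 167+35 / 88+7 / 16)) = -0.45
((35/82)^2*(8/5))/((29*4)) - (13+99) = -10919531/97498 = -112.00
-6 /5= -1.20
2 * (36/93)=24/31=0.77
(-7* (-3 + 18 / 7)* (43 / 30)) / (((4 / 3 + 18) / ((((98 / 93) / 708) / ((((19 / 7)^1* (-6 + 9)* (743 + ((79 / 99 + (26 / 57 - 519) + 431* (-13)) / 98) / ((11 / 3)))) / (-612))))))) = -4459787871 / 130132124707175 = -0.00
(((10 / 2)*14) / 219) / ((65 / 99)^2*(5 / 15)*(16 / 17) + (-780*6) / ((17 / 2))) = -1166319 / 2008554704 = -0.00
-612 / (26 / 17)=-400.15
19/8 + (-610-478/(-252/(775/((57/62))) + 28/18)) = -134227277/135856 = -988.01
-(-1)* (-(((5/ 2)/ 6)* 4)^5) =-3125/ 243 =-12.86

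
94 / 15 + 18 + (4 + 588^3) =3049462504 / 15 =203297500.27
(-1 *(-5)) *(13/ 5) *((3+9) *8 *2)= 2496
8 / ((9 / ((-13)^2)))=1352 / 9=150.22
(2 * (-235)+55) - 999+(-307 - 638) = -2359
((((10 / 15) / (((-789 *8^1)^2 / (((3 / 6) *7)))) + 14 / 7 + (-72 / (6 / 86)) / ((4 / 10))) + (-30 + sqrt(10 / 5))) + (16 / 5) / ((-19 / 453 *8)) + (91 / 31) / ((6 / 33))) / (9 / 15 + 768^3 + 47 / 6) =-915685382248537 / 159449882089415107104 + 30 *sqrt(2) / 13589545213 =-0.00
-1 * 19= -19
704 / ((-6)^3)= -88 / 27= -3.26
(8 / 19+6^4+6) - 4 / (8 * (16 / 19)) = 791511 / 608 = 1301.83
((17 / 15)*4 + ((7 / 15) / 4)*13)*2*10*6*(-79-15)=-68244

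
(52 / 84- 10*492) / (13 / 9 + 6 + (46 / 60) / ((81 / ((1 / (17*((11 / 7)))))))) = -15647911290 / 23680937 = -660.78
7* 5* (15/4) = 525/4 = 131.25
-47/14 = -3.36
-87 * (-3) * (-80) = -20880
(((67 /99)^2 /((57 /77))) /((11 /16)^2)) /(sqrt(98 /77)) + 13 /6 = 574592 * sqrt(154) /6145227 + 13 /6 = 3.33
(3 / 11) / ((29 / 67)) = 201 / 319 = 0.63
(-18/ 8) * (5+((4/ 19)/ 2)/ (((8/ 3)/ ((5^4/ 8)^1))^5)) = -208569032022676635/ 40802189312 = -5111711.79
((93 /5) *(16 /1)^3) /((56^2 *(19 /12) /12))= 857088 /4655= 184.12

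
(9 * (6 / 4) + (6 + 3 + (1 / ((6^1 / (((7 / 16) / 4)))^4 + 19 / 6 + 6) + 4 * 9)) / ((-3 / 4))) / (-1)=12132758059819 / 260919527342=46.50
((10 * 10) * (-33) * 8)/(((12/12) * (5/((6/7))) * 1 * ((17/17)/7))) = -31680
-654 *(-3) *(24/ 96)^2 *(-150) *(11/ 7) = -809325/ 28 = -28904.46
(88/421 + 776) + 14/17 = 5561222/7157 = 777.03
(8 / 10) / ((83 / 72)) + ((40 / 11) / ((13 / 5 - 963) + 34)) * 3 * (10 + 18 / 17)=8443708 / 14977765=0.56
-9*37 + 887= 554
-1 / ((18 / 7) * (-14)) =1 / 36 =0.03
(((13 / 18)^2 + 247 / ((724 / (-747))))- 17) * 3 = -3977897 / 4887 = -813.98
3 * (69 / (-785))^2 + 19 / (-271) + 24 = 4000089818 / 166996975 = 23.95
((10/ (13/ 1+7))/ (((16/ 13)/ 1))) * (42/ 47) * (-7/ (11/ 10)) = -9555/ 4136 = -2.31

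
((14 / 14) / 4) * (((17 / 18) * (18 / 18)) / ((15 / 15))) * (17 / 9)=289 / 648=0.45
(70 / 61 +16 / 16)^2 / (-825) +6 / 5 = 3666629 / 3069825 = 1.19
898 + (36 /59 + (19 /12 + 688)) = 1124441 /708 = 1588.19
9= 9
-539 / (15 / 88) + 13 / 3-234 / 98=-774246 / 245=-3160.19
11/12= 0.92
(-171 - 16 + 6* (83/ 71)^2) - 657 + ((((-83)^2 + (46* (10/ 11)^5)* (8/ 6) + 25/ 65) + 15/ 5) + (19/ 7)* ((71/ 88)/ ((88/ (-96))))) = 2700551739834959/ 443274517686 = 6092.28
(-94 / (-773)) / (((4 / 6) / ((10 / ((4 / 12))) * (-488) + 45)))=-2057895 / 773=-2662.22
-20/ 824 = -5/ 206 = -0.02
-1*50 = -50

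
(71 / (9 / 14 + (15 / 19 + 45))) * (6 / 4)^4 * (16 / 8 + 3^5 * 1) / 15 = 4164363 / 32936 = 126.44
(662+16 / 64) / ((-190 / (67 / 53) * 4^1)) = -177483 / 161120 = -1.10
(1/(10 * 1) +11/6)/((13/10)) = 58/39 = 1.49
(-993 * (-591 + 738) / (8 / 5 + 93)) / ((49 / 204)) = -3038580 / 473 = -6424.06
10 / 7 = 1.43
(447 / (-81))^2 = 22201 / 729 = 30.45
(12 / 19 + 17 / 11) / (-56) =-65 / 1672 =-0.04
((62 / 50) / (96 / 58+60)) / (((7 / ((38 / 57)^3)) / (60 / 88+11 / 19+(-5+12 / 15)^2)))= 177564187 / 11035591875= 0.02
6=6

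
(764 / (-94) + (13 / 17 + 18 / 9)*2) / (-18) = 346 / 2397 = 0.14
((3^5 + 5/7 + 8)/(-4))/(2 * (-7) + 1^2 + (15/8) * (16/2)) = -881/28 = -31.46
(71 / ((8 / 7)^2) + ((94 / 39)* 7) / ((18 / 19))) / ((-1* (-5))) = 1621193 / 112320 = 14.43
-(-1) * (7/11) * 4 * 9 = 252/11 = 22.91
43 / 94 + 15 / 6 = 139 / 47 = 2.96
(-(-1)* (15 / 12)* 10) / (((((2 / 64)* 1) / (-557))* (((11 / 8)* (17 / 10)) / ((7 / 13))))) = -124768000 / 2431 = -51323.74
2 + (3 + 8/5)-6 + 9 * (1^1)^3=48/5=9.60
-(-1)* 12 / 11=12 / 11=1.09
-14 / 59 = -0.24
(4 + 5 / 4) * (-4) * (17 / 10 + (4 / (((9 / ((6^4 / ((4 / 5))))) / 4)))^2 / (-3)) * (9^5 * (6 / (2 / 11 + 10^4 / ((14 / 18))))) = 416824919176743 / 260530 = 1599911408.19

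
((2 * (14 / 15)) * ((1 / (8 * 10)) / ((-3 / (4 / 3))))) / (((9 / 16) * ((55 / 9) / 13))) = -1456 / 37125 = -0.04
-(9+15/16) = -159/16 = -9.94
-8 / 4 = -2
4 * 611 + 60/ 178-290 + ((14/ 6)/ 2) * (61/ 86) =98973779/ 45924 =2155.16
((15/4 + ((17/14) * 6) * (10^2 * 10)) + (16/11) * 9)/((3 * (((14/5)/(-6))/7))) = -11245935/308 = -36512.78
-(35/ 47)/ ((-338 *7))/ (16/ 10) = 25/ 127088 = 0.00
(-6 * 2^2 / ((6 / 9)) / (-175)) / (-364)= -9 / 15925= -0.00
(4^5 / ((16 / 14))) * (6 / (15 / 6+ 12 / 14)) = 75264 / 47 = 1601.36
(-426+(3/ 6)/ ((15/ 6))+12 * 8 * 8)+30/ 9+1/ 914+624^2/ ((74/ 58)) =154987283089/ 507270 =305532.13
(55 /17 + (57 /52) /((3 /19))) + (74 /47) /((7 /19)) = 4202917 /290836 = 14.45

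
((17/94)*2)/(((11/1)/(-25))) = -425/517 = -0.82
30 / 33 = 10 / 11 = 0.91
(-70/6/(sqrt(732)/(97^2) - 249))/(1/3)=658630* sqrt(183)/5488903950549+257177561305/1829634650183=0.14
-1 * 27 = -27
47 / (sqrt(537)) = 47*sqrt(537) / 537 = 2.03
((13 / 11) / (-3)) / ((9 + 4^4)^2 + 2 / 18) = -39 / 6952286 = -0.00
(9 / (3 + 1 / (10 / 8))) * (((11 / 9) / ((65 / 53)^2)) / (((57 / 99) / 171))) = 9177003 / 16055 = 571.60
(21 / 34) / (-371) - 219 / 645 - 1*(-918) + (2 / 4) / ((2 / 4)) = 355915979 / 387430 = 918.66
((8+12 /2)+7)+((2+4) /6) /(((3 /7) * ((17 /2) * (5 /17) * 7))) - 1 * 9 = 182 /15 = 12.13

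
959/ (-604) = -959/ 604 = -1.59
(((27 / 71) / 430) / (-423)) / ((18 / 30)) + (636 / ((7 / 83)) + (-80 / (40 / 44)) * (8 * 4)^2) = -165874448079 / 2008874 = -82570.86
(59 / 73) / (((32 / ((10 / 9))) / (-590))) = -87025 / 5256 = -16.56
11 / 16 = 0.69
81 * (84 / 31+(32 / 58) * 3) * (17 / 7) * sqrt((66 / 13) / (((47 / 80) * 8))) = 10806696 * sqrt(100815) / 3845023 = 892.39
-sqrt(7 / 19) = -sqrt(133) / 19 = -0.61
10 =10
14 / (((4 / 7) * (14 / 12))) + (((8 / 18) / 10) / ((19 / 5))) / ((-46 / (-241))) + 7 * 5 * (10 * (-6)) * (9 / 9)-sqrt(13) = -8176466 / 3933-sqrt(13) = -2082.54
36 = 36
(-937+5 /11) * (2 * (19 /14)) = -195738 /77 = -2542.05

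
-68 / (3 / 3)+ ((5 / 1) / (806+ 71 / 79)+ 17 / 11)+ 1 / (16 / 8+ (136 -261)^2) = -66.45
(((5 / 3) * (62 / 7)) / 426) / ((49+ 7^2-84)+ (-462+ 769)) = 0.00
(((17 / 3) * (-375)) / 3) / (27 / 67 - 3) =272.75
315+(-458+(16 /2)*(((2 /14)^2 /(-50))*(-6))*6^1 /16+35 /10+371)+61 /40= 233.03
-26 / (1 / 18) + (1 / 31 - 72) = -16739 / 31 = -539.97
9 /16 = 0.56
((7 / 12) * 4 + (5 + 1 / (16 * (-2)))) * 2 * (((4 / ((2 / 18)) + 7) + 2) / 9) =3505 / 48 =73.02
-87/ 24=-29/ 8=-3.62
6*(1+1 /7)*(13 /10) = 8.91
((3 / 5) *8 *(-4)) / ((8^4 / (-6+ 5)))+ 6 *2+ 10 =14083 / 640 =22.00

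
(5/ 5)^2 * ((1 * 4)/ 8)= 1/ 2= 0.50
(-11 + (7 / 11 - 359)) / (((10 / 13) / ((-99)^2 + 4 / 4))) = -258865919 / 55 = -4706653.07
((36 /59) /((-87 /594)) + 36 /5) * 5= 25956 /1711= 15.17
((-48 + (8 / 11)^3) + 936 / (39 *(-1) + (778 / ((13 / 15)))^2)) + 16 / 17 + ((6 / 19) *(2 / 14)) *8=-6326629537190568 / 136608605021273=-46.31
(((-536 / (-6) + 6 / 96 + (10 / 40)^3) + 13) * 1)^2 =386633569 / 36864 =10488.11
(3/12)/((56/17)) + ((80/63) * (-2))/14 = -1489/14112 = -0.11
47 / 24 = 1.96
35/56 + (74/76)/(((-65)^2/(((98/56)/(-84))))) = 4816463/7706400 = 0.62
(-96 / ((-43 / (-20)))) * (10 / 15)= -1280 / 43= -29.77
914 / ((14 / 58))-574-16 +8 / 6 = 67156 / 21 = 3197.90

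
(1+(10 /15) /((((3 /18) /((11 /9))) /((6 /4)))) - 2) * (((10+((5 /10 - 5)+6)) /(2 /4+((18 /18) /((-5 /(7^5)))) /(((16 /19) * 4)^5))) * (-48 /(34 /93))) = 290919609794560 /220611500887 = 1318.70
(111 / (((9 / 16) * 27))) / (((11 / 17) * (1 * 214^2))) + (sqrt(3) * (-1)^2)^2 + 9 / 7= 306049382 / 71407413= 4.29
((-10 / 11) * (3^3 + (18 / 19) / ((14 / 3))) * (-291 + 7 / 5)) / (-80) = -654858 / 7315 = -89.52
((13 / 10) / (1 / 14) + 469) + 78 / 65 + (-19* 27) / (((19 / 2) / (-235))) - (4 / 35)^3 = 565023836 / 42875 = 13178.40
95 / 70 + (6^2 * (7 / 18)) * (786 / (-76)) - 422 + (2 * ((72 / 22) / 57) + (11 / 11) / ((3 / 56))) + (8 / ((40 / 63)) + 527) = -309461 / 43890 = -7.05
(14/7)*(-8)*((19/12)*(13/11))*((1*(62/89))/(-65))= 4712/14685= 0.32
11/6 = 1.83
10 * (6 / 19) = 60 / 19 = 3.16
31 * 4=124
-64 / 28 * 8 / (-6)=64 / 21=3.05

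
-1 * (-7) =7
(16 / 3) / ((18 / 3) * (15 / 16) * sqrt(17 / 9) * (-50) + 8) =-8000 * sqrt(17) / 2389601 - 2048 / 7168803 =-0.01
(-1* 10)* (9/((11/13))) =-1170/11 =-106.36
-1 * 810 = -810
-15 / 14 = -1.07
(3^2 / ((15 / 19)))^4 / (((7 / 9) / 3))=285012027 / 4375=65145.61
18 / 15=6 / 5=1.20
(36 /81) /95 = 4 /855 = 0.00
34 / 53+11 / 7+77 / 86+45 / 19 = 3320057 / 606214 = 5.48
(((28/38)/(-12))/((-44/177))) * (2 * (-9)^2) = 33453/836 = 40.02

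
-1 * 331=-331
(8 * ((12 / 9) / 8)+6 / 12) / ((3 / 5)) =55 / 18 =3.06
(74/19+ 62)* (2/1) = 2504/19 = 131.79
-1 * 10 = -10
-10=-10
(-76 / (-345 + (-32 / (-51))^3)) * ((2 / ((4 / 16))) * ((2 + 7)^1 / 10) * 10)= 725866272 / 45731827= 15.87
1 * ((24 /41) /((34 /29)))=348 /697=0.50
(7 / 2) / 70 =1 / 20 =0.05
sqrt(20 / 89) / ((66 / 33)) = sqrt(445) / 89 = 0.24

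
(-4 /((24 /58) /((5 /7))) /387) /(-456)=0.00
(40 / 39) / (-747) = -40 / 29133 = -0.00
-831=-831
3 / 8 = 0.38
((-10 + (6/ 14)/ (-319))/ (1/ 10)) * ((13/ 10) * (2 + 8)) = -2903290/ 2233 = -1300.17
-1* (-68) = 68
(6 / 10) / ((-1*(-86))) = 3 / 430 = 0.01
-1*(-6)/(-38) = -0.16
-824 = -824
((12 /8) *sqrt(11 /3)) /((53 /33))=33 *sqrt(33) /106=1.79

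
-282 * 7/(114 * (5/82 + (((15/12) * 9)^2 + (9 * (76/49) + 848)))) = -10575376/603763019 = -0.02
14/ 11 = 1.27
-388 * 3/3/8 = -97/2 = -48.50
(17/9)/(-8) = -0.24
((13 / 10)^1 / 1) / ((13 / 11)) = 11 / 10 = 1.10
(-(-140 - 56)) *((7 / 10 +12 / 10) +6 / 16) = 4459 / 10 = 445.90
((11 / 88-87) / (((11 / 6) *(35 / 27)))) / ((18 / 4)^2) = -139 / 77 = -1.81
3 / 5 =0.60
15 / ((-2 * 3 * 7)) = -5 / 14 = -0.36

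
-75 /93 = -25 /31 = -0.81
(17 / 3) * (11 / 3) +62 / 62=21.78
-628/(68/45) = -7065/17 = -415.59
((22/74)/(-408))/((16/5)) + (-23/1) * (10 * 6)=-333319735/241536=-1380.00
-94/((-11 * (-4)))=-47/22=-2.14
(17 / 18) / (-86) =-17 / 1548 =-0.01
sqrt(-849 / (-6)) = sqrt(566) / 2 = 11.90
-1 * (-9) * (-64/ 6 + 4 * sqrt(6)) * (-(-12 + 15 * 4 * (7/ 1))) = 39168-14688 * sqrt(6) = 3189.89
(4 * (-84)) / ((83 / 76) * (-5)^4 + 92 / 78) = -995904 / 2026621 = -0.49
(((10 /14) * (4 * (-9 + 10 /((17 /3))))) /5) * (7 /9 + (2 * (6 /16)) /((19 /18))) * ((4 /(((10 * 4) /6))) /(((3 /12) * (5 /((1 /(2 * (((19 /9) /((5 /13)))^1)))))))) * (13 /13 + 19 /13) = -24041088 /36300355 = -0.66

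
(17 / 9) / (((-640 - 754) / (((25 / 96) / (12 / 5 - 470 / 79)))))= 9875 / 99328896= 0.00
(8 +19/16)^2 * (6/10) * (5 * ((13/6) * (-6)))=-842751/256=-3292.00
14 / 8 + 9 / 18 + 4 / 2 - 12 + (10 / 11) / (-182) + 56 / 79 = -2228805 / 316316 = -7.05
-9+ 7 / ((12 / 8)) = -13 / 3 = -4.33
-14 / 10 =-7 / 5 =-1.40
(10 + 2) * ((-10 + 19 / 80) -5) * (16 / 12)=-236.20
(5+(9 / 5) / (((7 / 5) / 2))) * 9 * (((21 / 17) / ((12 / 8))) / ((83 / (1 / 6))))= 159 / 1411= 0.11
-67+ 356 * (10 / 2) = 1713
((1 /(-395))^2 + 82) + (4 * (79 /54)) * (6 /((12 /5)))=407069252 /4212675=96.63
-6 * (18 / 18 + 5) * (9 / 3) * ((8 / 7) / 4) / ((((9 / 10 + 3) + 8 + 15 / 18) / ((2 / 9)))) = -720 / 1337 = -0.54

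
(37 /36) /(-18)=-37 /648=-0.06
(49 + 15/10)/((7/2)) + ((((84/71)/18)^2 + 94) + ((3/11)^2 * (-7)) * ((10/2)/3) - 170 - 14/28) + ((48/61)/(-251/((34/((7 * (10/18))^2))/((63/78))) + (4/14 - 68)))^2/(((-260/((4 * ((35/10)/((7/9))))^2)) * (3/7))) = -62623034558268494235892245047/995043855572627013272050470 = -62.93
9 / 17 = 0.53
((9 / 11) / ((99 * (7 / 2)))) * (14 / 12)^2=7 / 2178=0.00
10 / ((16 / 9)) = 45 / 8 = 5.62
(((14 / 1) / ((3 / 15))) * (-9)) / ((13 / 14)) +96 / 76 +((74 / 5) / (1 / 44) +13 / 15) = -93113 / 3705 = -25.13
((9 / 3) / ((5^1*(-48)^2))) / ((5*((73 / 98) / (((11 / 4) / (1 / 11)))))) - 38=-106515671 / 2803200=-38.00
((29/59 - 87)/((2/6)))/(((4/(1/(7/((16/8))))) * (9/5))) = -12760/1239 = -10.30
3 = 3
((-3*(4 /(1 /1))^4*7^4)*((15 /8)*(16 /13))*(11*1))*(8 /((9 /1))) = -540897280 /13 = -41607483.08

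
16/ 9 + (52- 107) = -479/ 9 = -53.22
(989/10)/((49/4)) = 1978/245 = 8.07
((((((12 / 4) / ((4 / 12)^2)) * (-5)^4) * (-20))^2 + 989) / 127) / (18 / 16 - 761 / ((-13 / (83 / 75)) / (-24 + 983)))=888468757714200 / 61543604497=14436.41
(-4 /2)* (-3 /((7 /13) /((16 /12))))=104 /7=14.86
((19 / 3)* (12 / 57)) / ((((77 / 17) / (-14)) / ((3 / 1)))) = -136 / 11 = -12.36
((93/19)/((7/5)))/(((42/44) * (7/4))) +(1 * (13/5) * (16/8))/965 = 65982442/31444525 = 2.10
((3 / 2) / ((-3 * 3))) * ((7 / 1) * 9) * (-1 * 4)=42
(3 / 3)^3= 1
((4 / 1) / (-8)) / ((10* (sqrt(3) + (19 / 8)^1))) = -38 / 845 + 16* sqrt(3) / 845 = -0.01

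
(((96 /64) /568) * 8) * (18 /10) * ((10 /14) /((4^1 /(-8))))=-27 /497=-0.05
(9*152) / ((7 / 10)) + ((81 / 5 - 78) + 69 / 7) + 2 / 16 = 532691 / 280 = 1902.47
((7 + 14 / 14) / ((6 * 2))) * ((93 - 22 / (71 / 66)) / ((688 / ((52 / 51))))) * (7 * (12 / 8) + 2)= 32825 / 36636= 0.90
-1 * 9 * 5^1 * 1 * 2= -90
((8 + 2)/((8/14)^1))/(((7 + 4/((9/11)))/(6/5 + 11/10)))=1449/428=3.39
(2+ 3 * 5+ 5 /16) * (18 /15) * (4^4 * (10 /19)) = 53184 /19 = 2799.16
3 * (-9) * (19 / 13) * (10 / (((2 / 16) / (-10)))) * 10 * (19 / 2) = 38988000 / 13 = 2999076.92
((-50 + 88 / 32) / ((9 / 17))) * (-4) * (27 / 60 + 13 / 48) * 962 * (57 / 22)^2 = 32172725403 / 19360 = 1661814.33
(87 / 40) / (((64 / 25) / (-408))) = -22185 / 64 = -346.64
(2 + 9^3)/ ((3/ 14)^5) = 393149344/ 243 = 1617898.53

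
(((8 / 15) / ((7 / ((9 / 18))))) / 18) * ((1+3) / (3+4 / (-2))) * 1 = 8 / 945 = 0.01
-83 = -83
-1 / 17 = -0.06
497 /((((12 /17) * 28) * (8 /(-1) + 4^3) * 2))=1207 /5376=0.22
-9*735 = -6615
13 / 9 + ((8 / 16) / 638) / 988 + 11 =141197065 / 11346192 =12.44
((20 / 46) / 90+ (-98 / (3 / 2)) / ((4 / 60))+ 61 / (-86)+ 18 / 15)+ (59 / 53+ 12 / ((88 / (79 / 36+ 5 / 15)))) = -203014416911 / 207571320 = -978.05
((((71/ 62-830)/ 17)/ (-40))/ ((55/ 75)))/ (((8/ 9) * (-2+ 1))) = -1387503/ 742016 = -1.87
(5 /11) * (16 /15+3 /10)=41 /66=0.62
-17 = -17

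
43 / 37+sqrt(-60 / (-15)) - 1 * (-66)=69.16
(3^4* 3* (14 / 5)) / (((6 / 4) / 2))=4536 / 5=907.20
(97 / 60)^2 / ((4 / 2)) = 9409 / 7200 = 1.31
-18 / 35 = -0.51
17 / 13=1.31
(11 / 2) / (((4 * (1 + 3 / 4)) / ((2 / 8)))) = 11 / 56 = 0.20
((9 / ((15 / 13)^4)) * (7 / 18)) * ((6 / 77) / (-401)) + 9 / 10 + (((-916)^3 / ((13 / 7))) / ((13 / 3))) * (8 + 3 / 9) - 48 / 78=-20023283873910946493 / 25159241250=-795861992.62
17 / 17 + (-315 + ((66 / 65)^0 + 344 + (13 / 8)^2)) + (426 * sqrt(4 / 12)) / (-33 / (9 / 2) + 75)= 426 * sqrt(3) / 203 + 2153 / 64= 37.28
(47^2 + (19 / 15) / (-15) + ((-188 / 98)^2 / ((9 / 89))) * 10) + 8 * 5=1411521406 / 540225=2612.84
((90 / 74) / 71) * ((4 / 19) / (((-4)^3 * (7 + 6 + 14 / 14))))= -45 / 11180512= -0.00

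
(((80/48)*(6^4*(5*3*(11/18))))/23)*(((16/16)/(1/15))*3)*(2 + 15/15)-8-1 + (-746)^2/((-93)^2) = 23129786525/198927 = 116272.74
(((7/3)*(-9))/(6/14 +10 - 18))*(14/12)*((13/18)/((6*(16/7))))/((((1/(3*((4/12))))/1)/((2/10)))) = 0.03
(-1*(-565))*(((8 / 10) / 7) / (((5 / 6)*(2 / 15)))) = 4068 / 7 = 581.14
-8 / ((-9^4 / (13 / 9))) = 104 / 59049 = 0.00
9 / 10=0.90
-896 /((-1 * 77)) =128 /11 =11.64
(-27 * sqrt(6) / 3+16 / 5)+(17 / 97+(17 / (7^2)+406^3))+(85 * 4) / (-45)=14313914011262 / 213885 - 9 * sqrt(6)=66923390.12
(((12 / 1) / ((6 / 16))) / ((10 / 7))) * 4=448 / 5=89.60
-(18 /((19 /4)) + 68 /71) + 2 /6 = -17863 /4047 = -4.41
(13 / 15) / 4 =13 / 60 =0.22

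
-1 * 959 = -959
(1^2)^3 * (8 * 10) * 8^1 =640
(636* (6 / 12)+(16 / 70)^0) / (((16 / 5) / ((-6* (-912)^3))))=453708034560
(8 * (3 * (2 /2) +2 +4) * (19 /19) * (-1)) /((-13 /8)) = 576 /13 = 44.31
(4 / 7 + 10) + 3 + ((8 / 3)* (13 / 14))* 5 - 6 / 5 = 2599 / 105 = 24.75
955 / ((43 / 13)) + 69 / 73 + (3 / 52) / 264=4160786051 / 14364064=289.67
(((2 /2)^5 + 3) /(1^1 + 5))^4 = 16 /81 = 0.20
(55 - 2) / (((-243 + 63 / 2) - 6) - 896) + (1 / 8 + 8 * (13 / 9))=1865275 / 160344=11.63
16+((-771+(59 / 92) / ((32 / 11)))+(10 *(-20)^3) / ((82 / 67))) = -7981024911 / 120704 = -66120.63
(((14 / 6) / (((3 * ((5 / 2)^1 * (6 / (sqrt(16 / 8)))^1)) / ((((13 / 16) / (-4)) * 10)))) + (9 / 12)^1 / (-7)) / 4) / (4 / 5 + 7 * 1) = -35 * sqrt(2) / 10368-5 / 1456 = -0.01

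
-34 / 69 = -0.49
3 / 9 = 1 / 3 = 0.33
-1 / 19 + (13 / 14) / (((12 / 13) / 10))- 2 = 12779 / 1596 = 8.01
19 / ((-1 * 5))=-19 / 5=-3.80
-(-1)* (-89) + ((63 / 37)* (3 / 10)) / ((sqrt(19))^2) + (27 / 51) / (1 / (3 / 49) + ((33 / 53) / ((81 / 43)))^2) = -178947369637307 / 2011980249460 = -88.94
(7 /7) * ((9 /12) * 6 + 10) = 29 /2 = 14.50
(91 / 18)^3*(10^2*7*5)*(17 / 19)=11209368625 / 27702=404641.13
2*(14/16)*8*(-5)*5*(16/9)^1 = -5600/9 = -622.22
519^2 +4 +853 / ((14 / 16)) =1892379 / 7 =270339.86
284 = 284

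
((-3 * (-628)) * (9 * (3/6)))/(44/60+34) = 127170/521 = 244.09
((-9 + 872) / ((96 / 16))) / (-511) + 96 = 293473 / 3066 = 95.72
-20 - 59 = -79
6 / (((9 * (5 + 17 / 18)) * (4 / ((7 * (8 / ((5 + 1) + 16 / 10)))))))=420 / 2033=0.21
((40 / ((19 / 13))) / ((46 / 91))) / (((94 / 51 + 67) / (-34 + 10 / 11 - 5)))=-505590540 / 16877377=-29.96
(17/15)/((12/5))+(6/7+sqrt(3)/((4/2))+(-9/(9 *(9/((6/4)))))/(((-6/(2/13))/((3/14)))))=sqrt(3)/2+2179/1638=2.20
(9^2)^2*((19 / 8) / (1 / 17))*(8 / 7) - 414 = 2116305 / 7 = 302329.29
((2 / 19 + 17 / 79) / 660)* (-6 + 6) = 0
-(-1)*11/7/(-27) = -11/189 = -0.06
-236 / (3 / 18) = -1416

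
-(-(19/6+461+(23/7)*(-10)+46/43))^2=-609768889129/3261636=-186951.85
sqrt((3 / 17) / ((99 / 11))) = sqrt(51) / 51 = 0.14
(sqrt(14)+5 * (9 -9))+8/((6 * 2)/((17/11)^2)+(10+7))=2312/6365+sqrt(14)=4.10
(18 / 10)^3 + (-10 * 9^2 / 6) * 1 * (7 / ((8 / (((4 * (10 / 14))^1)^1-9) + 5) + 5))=-4806729 / 46750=-102.82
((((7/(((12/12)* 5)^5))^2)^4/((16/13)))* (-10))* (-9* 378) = 127477044513/7275957614183425903320312500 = 0.00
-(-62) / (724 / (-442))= -6851 / 181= -37.85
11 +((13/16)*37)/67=12273/1072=11.45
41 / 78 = 0.53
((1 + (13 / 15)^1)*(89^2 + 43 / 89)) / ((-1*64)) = -411257 / 1780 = -231.04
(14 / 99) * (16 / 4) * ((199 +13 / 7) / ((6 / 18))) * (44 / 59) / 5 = 44992 / 885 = 50.84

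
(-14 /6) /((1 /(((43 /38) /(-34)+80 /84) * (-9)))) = 24937 /1292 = 19.30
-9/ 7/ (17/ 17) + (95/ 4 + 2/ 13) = 8233/ 364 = 22.62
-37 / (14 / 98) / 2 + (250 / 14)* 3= -1063 / 14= -75.93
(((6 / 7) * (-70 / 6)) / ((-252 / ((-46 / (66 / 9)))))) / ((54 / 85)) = -9775 / 24948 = -0.39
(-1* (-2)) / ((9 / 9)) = 2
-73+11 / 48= -3493 / 48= -72.77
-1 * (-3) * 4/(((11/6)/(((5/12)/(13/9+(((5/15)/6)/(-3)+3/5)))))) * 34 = 45.77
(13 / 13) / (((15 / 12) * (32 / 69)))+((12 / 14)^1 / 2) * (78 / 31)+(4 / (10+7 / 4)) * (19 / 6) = 4750313 / 1223880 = 3.88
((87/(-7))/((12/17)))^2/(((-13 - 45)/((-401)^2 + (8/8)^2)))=-673840781/784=-859490.79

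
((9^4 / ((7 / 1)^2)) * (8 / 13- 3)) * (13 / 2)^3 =-34373079 / 392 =-87686.43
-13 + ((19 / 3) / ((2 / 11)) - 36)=-85 / 6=-14.17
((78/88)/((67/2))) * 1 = 39/1474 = 0.03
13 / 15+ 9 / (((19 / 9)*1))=1462 / 285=5.13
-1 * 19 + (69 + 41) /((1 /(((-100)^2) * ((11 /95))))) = 2419639 /19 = 127349.42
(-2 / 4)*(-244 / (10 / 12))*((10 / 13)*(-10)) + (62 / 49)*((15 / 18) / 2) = -4302145 / 3822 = -1125.63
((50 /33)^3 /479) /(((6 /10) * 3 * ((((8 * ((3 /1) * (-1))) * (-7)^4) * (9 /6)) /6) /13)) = -4062500 /1115920503621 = -0.00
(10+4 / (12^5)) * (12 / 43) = 14467 / 5184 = 2.79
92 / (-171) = -92 / 171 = -0.54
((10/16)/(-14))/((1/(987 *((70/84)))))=-1175/32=-36.72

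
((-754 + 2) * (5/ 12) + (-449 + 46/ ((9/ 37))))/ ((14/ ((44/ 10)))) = -8107/ 45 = -180.16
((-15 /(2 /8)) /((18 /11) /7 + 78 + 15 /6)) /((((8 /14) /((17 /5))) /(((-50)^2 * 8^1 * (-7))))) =7696920000 /12433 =619071.82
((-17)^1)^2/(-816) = -17/48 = -0.35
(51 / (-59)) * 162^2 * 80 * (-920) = 1669652176.27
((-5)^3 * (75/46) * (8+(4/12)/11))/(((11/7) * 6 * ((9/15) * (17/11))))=-28984375/154836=-187.19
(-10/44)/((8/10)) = -25/88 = -0.28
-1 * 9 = -9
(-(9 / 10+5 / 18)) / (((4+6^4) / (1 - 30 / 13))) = 901 / 760500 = 0.00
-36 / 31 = -1.16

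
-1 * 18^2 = -324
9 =9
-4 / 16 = -1 / 4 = -0.25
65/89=0.73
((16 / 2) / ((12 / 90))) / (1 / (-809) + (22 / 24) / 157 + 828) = 91449360 / 1262008183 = 0.07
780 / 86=390 / 43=9.07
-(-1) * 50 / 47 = 50 / 47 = 1.06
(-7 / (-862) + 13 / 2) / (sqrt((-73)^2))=0.09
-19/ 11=-1.73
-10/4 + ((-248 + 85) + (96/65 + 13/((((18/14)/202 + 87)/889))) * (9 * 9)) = 57114472313/5331170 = 10713.31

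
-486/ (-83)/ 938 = 243/ 38927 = 0.01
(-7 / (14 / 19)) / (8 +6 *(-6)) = 19 / 56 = 0.34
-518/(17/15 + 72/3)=-7770/377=-20.61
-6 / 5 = -1.20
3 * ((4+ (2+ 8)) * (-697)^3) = -14221572666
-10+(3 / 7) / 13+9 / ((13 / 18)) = 227 / 91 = 2.49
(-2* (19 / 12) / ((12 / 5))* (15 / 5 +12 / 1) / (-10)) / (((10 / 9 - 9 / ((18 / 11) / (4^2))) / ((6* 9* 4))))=-7695 / 1564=-4.92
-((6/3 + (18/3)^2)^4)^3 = -9065737908494995456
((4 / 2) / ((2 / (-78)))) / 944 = -39 / 472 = -0.08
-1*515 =-515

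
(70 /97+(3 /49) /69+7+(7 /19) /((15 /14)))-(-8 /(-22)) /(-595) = 9399929114 /1165231221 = 8.07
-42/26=-21/13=-1.62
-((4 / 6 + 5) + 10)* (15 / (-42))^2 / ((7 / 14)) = -1175 / 294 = -4.00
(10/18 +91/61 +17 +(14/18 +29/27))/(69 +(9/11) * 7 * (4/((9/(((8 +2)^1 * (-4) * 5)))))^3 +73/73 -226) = -1135893/218632478756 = -0.00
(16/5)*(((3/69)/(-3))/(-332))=4/28635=0.00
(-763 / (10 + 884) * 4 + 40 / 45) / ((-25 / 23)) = 77878 / 33525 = 2.32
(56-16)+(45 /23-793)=-17274 /23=-751.04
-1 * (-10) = 10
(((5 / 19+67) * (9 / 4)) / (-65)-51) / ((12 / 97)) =-4258979 / 9880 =-431.07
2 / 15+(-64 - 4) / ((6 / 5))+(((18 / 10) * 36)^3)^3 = 118039224225889281476272 / 5859375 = 20145360934551770.71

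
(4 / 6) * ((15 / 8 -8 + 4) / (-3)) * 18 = 17 / 2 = 8.50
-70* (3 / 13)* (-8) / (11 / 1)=1680 / 143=11.75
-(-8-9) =17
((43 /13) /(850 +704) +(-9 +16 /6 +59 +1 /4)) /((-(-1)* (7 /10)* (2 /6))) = 10690655 /47138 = 226.79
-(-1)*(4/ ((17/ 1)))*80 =320/ 17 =18.82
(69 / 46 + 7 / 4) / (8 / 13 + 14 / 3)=507 / 824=0.62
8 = 8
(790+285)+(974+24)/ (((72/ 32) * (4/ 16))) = 25643/ 9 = 2849.22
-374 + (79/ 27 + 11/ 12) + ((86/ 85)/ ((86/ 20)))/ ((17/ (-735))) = -380.33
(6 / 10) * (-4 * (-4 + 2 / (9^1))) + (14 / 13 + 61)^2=9791719 / 2535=3862.61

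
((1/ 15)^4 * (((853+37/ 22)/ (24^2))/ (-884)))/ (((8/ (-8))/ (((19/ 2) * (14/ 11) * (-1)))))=-2500799/ 6238140480000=-0.00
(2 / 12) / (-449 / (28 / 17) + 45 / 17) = -0.00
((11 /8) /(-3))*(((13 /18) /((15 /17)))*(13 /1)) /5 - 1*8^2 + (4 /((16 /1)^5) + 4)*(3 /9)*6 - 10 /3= -16007190551 /265420800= -60.31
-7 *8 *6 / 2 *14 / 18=-392 / 3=-130.67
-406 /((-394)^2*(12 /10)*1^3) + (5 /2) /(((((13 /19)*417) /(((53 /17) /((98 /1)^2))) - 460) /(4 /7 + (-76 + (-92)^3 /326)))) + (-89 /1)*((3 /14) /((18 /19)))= -14087884124291433 /699492713091392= -20.14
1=1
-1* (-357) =357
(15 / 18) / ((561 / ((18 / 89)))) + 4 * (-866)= -57651347 / 16643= -3464.00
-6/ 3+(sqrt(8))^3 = -2+16* sqrt(2) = 20.63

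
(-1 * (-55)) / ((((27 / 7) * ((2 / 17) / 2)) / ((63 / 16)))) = 45815 / 48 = 954.48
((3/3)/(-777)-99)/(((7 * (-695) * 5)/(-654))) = -16769432/6300175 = -2.66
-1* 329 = -329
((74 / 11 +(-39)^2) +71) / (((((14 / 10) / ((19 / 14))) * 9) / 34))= 3155710 / 539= 5854.75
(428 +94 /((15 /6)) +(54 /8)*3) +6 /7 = 68139 /140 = 486.71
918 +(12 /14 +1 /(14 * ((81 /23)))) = 1042007 /1134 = 918.88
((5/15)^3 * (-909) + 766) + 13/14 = 30797/42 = 733.26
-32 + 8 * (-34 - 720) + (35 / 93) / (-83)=-46808051 / 7719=-6064.00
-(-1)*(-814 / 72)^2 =127.82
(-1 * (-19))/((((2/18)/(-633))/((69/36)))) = -829863/4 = -207465.75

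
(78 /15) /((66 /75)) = 65 /11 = 5.91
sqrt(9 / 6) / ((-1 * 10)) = -sqrt(6) / 20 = -0.12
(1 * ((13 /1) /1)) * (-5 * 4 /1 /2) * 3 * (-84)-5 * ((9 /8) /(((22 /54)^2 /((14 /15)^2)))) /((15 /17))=197995581 /6050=32726.54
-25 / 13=-1.92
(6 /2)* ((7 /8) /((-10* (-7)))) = 3 /80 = 0.04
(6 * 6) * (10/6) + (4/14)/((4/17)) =857/14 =61.21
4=4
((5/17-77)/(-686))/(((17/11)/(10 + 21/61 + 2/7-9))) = 4991712/42327229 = 0.12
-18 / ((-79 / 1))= 18 / 79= 0.23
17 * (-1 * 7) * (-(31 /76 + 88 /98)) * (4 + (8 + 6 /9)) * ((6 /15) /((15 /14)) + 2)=2452573 /525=4671.57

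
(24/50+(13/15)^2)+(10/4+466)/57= 80801/8550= 9.45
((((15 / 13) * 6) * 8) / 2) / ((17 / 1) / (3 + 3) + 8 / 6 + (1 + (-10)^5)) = -2160 / 7799597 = -0.00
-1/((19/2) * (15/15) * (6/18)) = -6/19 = -0.32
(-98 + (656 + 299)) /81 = 857 /81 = 10.58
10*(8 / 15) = 16 / 3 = 5.33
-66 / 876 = -11 / 146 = -0.08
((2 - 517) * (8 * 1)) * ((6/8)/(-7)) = 3090/7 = 441.43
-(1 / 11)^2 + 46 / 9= 5557 / 1089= 5.10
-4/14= -2/7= -0.29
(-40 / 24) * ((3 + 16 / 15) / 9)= -61 / 81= -0.75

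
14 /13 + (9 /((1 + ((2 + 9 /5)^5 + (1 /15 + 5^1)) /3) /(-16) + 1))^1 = 23052454 /45850493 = 0.50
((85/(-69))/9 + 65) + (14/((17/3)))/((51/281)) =14083934/179469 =78.48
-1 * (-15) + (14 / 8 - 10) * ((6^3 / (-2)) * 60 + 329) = 203043 / 4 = 50760.75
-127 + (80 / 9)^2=-3887 / 81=-47.99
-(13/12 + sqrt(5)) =-sqrt(5) - 13/12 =-3.32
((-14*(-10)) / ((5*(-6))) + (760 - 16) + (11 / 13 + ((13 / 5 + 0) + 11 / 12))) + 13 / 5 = 194037 / 260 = 746.30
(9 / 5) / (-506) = -9 / 2530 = -0.00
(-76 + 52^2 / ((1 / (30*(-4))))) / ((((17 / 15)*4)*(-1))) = 1217085 / 17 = 71593.24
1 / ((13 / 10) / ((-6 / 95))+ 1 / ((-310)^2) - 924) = -72075 / 68080843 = -0.00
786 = 786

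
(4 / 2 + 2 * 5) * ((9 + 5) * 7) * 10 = 11760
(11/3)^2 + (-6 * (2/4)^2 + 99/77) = 13.23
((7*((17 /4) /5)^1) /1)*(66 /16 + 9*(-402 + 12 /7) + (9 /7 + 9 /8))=-1711713 /80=-21396.41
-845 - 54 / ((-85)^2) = -6105179 / 7225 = -845.01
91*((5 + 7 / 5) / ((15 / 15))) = 2912 / 5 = 582.40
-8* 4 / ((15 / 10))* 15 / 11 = -320 / 11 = -29.09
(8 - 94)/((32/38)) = -817/8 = -102.12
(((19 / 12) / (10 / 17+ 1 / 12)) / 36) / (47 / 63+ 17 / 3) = 2261 / 221392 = 0.01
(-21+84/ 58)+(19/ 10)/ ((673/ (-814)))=-2132212/ 97585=-21.85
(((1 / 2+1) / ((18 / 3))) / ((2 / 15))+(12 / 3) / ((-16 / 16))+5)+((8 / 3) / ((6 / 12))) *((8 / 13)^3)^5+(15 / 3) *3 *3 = 58817094672817650289 / 1228461432338178168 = 47.88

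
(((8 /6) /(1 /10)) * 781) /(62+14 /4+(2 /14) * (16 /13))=5685680 /35859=158.56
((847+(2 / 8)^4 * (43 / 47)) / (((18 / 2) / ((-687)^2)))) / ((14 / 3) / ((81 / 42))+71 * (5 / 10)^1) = 1171360.86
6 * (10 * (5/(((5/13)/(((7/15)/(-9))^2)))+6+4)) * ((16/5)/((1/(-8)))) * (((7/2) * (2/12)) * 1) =-163866752/18225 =-8991.32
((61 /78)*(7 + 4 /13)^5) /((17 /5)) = 2360031859375 /492334518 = 4793.55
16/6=8/3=2.67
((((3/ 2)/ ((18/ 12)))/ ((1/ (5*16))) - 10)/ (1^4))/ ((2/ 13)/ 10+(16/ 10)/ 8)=325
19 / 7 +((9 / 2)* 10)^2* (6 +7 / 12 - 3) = 203251 / 28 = 7258.96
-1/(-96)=1/96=0.01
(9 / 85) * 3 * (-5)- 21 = -384 / 17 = -22.59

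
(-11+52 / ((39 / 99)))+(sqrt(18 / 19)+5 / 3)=3 *sqrt(38) / 19+368 / 3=123.64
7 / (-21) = -1 / 3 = -0.33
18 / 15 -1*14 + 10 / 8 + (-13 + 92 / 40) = -89 / 4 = -22.25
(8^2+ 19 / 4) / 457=0.15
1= 1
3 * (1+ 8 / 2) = 15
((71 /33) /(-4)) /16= -71 /2112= -0.03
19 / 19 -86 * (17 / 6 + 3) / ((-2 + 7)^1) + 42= -172 / 3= -57.33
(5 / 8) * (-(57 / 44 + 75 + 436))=-112705 / 352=-320.18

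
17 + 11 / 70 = 1201 / 70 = 17.16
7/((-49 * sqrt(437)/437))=-sqrt(437)/7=-2.99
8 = 8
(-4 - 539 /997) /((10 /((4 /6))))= -0.30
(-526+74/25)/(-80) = 3269/500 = 6.54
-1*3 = -3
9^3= 729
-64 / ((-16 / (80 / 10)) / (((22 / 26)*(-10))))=-3520 / 13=-270.77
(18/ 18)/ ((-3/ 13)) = -13/ 3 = -4.33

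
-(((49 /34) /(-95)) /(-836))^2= -0.00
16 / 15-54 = -794 / 15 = -52.93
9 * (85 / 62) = 765 / 62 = 12.34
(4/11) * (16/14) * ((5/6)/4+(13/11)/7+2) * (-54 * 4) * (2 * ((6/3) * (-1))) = 5060736/5929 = 853.56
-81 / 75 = -27 / 25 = -1.08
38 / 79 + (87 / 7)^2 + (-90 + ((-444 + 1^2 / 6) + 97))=-6547013 / 23226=-281.88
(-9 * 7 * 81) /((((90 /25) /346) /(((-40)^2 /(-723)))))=261576000 /241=1085377.59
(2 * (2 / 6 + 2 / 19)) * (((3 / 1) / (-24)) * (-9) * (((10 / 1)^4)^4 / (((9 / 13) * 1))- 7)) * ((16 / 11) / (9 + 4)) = 12999999999999993700 / 8151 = 1594896331738436.23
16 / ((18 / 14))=12.44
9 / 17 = 0.53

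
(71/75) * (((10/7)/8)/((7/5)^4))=8875/201684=0.04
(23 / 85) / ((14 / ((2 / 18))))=23 / 10710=0.00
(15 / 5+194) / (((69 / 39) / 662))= 1695382 / 23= 73712.26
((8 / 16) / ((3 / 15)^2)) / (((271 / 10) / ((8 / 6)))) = 500 / 813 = 0.62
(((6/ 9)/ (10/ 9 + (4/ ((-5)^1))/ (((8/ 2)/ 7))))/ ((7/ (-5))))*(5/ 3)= 250/ 91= 2.75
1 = 1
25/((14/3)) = 75/14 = 5.36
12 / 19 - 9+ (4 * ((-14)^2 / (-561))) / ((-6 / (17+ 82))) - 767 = -242996 / 323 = -752.31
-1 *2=-2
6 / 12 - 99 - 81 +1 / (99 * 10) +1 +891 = 352688 / 495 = 712.50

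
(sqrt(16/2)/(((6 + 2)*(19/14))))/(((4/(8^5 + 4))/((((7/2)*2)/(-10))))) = -401457*sqrt(2)/380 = -1494.07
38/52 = 19/26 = 0.73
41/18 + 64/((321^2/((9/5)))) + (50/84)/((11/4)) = 197984669/79341570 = 2.50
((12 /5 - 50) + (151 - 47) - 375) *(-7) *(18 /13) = 200718 /65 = 3087.97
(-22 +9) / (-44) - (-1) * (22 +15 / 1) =1641 / 44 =37.30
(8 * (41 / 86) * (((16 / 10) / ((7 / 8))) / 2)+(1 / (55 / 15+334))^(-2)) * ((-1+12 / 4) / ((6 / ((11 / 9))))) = 16988747347 / 365715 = 46453.52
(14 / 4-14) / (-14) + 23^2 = 2119 / 4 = 529.75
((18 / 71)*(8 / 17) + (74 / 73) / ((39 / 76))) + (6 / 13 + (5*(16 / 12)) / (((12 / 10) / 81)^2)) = 104387277509 / 3436329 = 30377.56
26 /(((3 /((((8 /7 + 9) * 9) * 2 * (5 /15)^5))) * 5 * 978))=0.00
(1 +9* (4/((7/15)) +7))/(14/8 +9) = 3952/301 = 13.13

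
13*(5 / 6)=65 / 6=10.83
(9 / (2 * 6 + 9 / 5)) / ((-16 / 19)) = -285 / 368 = -0.77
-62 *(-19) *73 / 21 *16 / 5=1375904 / 105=13103.85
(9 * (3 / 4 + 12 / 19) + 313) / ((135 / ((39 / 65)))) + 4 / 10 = 31573 / 17100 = 1.85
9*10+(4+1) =95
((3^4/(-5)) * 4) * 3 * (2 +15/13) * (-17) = 677484/65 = 10422.83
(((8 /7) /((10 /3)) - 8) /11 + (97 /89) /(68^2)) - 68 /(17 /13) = -8349205023 /158441360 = -52.70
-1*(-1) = 1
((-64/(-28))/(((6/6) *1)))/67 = 16/469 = 0.03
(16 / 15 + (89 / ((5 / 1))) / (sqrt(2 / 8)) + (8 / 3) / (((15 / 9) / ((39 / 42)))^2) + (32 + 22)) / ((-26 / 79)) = -13281559 / 47775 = -278.00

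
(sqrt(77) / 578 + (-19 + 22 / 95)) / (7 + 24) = -1783 / 2945 + sqrt(77) / 17918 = -0.60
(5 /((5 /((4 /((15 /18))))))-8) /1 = -16 /5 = -3.20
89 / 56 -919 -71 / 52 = -668869 / 728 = -918.78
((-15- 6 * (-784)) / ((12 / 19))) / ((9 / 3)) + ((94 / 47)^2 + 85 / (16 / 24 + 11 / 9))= 10095 / 4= 2523.75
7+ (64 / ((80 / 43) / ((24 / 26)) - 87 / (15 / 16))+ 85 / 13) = 2442304 / 190307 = 12.83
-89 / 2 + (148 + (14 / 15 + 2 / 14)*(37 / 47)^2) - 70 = 15849709 / 463890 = 34.17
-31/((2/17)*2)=-527/4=-131.75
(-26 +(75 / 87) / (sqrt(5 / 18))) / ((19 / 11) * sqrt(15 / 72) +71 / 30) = -13401960 / 1084547-4702500 * sqrt(3) / 31451863 +7731900 * sqrt(10) / 31451863 +815100 * sqrt(30) / 1084547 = -7.72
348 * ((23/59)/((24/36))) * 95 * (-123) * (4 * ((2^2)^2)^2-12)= -141973591320/59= -2406332056.27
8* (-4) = -32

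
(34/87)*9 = 102/29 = 3.52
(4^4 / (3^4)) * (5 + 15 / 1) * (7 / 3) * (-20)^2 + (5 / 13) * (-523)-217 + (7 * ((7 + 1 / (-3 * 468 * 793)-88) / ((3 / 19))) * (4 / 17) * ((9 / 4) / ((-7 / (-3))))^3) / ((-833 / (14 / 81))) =465477255047150287 / 7946296289568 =58577.89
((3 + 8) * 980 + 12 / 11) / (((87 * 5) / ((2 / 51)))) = 13952 / 14355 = 0.97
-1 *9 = -9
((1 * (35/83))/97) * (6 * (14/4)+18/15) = 777/8051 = 0.10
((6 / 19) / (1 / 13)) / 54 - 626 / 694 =-49012 / 59337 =-0.83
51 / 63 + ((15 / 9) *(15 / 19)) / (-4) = 767 / 1596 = 0.48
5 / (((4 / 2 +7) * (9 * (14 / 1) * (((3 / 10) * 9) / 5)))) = 125 / 15309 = 0.01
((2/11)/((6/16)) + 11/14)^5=69693216111707/21047953604832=3.31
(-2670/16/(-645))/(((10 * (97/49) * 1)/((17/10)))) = 74137/3336800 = 0.02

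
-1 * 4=-4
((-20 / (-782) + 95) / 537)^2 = 153388225 / 4898460121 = 0.03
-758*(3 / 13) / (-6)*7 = 2653 / 13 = 204.08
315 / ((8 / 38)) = 5985 / 4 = 1496.25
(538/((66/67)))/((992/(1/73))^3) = 18023/12531917774880768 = 0.00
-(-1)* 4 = 4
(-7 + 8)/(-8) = -1/8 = -0.12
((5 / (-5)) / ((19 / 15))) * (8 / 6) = -20 / 19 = -1.05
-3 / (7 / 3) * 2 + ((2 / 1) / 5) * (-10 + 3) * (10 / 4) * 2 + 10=-46 / 7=-6.57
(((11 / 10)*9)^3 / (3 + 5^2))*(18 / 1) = 8732691 / 14000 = 623.76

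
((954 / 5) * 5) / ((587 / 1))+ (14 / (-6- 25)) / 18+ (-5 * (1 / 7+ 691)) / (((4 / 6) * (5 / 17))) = -20202676838 / 1146411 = -17622.54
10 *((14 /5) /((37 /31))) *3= 2604 /37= 70.38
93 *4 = 372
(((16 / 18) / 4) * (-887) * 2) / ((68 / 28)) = -24836 / 153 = -162.33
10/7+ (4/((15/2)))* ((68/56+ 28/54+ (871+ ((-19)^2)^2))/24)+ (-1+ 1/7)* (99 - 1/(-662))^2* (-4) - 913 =66360787015141/1863632610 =35608.30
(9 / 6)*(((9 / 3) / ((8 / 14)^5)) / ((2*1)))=36.93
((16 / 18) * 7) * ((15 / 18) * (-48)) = -2240 / 9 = -248.89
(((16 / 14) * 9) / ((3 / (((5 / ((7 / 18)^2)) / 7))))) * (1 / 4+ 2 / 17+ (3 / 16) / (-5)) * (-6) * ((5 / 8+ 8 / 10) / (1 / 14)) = -18657297 / 29155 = -639.93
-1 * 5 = -5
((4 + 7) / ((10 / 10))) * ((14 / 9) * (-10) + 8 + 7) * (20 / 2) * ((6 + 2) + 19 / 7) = -13750 / 21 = -654.76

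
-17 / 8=-2.12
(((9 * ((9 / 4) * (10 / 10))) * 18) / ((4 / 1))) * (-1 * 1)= -729 / 8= -91.12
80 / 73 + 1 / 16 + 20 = 24713 / 1168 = 21.16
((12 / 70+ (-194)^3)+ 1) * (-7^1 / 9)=255548399 / 45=5678853.31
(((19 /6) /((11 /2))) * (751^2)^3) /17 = 3408734867504148019 /561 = 6076176234410246.02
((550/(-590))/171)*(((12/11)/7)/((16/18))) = -15/15694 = -0.00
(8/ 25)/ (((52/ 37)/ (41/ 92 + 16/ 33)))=0.21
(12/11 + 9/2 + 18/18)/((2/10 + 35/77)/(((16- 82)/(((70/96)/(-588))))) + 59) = 535920/4797409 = 0.11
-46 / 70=-23 / 35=-0.66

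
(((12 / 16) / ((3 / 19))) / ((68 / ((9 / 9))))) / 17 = 19 / 4624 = 0.00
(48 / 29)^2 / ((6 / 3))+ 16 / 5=19216 / 4205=4.57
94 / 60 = 47 / 30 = 1.57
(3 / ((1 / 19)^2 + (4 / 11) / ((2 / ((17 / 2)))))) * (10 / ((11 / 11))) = 59565 / 3074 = 19.38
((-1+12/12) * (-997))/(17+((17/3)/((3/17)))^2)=0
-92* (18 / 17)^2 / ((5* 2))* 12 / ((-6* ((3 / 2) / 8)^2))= 847872 / 1445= 586.76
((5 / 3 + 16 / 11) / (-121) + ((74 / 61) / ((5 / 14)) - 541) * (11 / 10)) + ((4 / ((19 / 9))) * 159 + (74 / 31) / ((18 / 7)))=-6223445299529 / 21519674550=-289.20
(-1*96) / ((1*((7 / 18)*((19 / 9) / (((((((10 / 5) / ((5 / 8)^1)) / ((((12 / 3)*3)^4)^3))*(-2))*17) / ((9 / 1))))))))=17 / 107226685440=0.00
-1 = -1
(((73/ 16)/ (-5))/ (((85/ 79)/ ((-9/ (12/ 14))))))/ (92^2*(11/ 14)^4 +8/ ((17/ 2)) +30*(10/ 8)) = 0.00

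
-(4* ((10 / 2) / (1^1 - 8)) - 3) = 41 / 7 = 5.86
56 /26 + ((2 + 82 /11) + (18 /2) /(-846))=11.60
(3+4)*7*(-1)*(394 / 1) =-19306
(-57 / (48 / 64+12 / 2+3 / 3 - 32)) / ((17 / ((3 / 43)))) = 684 / 70907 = 0.01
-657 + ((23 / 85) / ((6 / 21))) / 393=-43894009 / 66810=-657.00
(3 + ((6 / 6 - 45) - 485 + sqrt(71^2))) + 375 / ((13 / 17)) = 460 / 13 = 35.38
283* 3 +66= 915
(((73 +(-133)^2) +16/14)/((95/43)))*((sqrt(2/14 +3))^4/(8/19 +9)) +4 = 2589033644/306985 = 8433.75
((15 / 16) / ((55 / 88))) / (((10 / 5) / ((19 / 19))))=3 / 4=0.75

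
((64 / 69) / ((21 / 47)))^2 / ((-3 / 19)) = -171913216 / 6298803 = -27.29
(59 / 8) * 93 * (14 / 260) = 38409 / 1040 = 36.93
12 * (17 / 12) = 17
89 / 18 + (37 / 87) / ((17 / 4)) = 44765 / 8874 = 5.04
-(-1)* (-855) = -855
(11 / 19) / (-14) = -11 / 266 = -0.04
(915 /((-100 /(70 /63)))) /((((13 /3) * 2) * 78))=-61 /4056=-0.02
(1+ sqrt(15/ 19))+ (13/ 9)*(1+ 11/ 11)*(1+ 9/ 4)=sqrt(285)/ 19+ 187/ 18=11.28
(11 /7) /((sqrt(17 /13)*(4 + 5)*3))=0.05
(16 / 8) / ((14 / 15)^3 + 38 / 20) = 13500 / 18313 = 0.74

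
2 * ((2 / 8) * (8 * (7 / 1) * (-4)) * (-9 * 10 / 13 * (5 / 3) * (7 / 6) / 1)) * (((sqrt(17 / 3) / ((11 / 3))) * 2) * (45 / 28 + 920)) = 2779000 * sqrt(51) / 11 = 1804184.51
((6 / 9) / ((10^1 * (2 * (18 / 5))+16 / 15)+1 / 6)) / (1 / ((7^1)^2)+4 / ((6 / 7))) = 2940 / 1513733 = 0.00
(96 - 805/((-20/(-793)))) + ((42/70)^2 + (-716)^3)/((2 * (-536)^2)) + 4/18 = -4196642463119/129283200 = -32460.85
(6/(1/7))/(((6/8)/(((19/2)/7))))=76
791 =791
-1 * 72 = -72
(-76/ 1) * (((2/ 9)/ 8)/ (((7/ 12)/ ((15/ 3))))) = -380/ 21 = -18.10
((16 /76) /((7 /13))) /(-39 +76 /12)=-0.01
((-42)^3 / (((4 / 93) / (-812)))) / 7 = 199815336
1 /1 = 1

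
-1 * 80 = -80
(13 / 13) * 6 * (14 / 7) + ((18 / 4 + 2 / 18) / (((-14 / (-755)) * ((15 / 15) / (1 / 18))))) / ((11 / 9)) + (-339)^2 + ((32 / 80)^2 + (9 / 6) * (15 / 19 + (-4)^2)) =302761069519 / 2633400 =114969.65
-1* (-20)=20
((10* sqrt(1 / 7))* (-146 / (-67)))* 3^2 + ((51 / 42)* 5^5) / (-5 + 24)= 13140* sqrt(7) / 469 + 53125 / 266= 273.84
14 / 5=2.80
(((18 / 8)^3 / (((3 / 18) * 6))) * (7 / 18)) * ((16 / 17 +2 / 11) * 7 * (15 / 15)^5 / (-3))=-138915 / 11968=-11.61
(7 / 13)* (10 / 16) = 35 / 104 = 0.34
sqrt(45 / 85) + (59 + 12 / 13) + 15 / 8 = 3* sqrt(17) / 17 + 6427 / 104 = 62.53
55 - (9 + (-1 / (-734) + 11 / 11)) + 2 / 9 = 298729 / 6606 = 45.22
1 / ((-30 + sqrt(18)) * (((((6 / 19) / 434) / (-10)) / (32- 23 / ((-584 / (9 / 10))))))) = 110194243 * sqrt(2) / 73584 + 550971215 / 36792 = 17093.13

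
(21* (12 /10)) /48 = 21 /40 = 0.52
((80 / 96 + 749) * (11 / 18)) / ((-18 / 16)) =-407.32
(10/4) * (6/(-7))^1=-15/7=-2.14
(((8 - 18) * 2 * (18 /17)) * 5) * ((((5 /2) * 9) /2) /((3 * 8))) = -3375 /68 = -49.63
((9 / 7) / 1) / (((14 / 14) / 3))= 27 / 7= 3.86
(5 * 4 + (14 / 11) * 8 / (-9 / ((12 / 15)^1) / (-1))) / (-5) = -10348 / 2475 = -4.18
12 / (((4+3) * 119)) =12 / 833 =0.01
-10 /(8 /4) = -5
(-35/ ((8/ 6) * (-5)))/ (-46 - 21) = -21/ 268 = -0.08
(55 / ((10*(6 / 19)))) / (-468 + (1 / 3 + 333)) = -0.13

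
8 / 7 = 1.14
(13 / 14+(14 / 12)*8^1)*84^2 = 72408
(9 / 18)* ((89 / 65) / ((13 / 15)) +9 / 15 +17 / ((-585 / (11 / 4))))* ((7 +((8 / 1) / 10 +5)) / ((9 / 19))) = 9709912 / 342225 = 28.37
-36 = -36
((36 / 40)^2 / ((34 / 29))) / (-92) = -2349 / 312800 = -0.01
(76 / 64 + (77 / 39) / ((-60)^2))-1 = 13201 / 70200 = 0.19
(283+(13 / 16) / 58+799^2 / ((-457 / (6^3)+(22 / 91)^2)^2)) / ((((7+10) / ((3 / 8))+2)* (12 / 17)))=32283279029645953524157 / 7137760523450780416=4522.89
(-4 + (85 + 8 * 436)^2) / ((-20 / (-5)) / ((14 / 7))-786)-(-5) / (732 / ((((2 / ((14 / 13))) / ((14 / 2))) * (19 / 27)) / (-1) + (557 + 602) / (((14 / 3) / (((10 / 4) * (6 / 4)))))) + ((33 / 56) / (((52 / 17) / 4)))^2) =-91995628017728150755 / 5650852896453744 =-16279.95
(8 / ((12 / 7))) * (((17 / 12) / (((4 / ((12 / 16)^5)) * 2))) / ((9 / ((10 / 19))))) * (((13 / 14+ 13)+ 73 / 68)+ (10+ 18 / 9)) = 192795 / 622592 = 0.31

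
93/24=31/8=3.88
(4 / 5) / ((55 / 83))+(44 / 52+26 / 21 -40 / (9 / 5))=-4263667 / 225225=-18.93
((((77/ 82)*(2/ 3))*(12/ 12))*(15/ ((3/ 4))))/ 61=0.21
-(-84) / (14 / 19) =114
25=25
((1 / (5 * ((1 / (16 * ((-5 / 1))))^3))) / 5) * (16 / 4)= -81920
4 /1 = 4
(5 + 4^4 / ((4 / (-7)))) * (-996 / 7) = 441228 / 7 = 63032.57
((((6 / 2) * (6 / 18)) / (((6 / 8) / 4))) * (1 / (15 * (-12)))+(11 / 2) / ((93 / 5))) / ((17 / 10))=131 / 837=0.16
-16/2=-8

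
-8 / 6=-4 / 3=-1.33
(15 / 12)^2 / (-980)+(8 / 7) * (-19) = -68101 / 3136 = -21.72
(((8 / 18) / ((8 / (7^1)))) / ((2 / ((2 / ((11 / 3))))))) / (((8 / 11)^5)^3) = 2658248835082687 / 211106232532992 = 12.59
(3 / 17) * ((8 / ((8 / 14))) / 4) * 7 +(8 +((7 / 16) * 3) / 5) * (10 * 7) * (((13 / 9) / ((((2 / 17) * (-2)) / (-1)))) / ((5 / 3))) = 2134.67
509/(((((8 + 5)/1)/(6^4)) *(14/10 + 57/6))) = 6596640/1417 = 4655.36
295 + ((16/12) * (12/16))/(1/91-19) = 509669/1728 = 294.95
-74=-74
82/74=41/37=1.11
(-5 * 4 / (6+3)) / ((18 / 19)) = -190 / 81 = -2.35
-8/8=-1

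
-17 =-17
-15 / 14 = -1.07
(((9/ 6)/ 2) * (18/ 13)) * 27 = 729/ 26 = 28.04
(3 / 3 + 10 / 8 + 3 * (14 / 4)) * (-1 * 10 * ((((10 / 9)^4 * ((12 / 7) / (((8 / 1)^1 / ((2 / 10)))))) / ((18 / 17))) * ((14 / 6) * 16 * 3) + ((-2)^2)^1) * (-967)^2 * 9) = -8533725073790 / 729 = -11706070060.07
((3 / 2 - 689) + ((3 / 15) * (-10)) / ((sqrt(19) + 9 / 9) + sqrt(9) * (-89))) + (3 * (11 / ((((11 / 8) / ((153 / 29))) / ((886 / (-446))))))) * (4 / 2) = -57329776055 / 48153282 + 2 * sqrt(19) / 70737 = -1190.57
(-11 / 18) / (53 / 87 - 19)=0.03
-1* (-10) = 10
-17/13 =-1.31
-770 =-770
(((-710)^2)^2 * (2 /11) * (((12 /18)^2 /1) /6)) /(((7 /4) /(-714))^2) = 18800578071040000 /33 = 569714487001212.12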